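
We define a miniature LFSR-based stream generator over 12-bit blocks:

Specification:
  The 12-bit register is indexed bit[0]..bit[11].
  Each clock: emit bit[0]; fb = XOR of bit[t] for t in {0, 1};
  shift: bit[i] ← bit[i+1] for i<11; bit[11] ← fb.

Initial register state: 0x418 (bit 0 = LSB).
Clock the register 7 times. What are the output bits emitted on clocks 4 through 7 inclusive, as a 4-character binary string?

1100

reg_0 = 0x418
clock 1: out=0, reg = 0x20C
clock 2: out=0, reg = 0x106
clock 3: out=0, reg = 0x883
clock 4: out=1, reg = 0x441
clock 5: out=1, reg = 0xA20
clock 6: out=0, reg = 0x510
clock 7: out=0, reg = 0x288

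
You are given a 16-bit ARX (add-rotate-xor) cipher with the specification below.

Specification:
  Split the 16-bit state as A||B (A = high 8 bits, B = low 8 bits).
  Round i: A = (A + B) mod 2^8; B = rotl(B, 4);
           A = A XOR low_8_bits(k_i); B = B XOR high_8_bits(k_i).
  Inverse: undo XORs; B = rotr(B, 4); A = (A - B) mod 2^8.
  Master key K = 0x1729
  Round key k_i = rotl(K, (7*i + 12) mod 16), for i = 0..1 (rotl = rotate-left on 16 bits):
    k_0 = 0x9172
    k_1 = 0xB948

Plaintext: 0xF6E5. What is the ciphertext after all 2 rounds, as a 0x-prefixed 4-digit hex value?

0x3045

s_0 = plaintext = 0xF6E5
s_1 = Round(s_0, k_0) = 0xA9CF
s_2 = Round(s_1, k_1) = 0x3045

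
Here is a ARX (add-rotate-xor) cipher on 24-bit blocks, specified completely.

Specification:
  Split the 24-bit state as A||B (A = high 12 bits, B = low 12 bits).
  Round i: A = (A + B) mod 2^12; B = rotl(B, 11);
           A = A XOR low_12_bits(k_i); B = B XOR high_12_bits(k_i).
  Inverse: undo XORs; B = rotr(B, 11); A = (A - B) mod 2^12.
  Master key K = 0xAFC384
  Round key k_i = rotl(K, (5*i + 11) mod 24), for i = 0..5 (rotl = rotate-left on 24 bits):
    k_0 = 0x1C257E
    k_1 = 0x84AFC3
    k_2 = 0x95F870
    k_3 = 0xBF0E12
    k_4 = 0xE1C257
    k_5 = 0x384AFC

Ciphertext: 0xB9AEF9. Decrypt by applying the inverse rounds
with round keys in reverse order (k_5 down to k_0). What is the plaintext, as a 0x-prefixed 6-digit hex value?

0xCFEBB0

s_0 = ciphertext = 0xB9AEF9
s_1 = InvRound(s_0, k_5) = 0x66BAFB
s_2 = InvRound(s_1, k_4) = 0xA6E9CE
s_3 = InvRound(s_2, k_3) = 0x00047C
s_4 = InvRound(s_3, k_2) = 0xE29A47
s_5 = InvRound(s_4, k_1) = 0xDD041A
s_6 = InvRound(s_5, k_0) = 0xCFEBB0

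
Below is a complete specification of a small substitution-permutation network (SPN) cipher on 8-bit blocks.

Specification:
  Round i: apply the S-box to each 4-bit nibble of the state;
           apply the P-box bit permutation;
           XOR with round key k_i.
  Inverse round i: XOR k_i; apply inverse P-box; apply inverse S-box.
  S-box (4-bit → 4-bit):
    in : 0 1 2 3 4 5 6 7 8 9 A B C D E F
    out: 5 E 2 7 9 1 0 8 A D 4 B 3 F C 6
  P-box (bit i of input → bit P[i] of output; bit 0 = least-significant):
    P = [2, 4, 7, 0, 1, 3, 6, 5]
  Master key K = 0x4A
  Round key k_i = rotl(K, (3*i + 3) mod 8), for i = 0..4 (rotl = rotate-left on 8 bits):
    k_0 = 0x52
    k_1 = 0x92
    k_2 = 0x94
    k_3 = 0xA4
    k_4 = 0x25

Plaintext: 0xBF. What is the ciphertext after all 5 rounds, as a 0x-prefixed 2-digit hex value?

0xA9

s_0 = plaintext = 0xBF
s_1 = Round(s_0, k_0) = 0xE8
s_2 = Round(s_1, k_1) = 0xE3
s_3 = Round(s_2, k_2) = 0x60
s_4 = Round(s_3, k_3) = 0x20
s_5 = Round(s_4, k_4) = 0xA9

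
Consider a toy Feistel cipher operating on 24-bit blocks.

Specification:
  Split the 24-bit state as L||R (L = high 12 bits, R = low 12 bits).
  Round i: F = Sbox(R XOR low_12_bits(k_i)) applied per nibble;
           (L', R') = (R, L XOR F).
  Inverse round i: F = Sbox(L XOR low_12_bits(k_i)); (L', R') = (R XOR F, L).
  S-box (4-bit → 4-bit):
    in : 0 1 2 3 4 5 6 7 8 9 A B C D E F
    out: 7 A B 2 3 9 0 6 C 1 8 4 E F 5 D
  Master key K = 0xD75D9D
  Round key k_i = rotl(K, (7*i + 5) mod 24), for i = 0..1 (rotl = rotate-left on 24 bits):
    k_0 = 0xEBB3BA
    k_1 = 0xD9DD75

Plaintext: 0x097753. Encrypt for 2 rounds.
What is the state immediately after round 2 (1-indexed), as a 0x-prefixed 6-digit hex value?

s_0 = plaintext = 0x097753
s_1 = Round(s_0, k_0) = 0x7533C6
s_2 = Round(s_1, k_1) = 0x3C6211

0x3C6211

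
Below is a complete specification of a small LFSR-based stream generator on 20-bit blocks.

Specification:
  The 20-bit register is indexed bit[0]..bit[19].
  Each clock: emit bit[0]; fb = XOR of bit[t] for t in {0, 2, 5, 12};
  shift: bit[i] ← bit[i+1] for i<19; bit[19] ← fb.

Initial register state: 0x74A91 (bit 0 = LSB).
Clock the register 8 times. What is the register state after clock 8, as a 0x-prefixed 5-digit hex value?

reg_0 = 0x74A91
clock 1: out=1, reg = 0xBA548
clock 2: out=0, reg = 0x5D2A4
clock 3: out=0, reg = 0xAE952
clock 4: out=0, reg = 0x574A9
clock 5: out=1, reg = 0xABA54
clock 6: out=0, reg = 0x55D2A
clock 7: out=0, reg = 0x2AE95
clock 8: out=1, reg = 0x1574A

0x1574A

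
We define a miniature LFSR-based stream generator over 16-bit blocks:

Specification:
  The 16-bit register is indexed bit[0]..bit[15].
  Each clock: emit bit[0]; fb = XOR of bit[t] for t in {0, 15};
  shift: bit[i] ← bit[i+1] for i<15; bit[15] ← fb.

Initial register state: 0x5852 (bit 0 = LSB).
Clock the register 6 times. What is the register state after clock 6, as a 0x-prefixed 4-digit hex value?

reg_0 = 0x5852
clock 1: out=0, reg = 0x2C29
clock 2: out=1, reg = 0x9614
clock 3: out=0, reg = 0xCB0A
clock 4: out=0, reg = 0xE585
clock 5: out=1, reg = 0x72C2
clock 6: out=0, reg = 0x3961

0x3961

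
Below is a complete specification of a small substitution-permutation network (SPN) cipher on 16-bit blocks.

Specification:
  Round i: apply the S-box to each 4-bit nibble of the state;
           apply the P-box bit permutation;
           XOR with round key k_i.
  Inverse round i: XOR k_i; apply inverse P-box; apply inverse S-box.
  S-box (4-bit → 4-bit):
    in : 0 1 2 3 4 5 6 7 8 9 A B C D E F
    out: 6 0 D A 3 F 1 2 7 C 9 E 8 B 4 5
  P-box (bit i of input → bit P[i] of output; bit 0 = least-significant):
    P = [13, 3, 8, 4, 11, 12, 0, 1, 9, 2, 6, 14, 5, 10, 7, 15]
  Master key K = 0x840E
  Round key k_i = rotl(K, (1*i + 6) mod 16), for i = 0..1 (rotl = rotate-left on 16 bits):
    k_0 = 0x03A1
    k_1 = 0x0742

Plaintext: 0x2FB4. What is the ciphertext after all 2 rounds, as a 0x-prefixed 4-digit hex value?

s_0 = plaintext = 0x2FB4
s_1 = Round(s_0, k_0) = 0xB14A
s_2 = Round(s_1, k_1) = 0xBBD2

0xBBD2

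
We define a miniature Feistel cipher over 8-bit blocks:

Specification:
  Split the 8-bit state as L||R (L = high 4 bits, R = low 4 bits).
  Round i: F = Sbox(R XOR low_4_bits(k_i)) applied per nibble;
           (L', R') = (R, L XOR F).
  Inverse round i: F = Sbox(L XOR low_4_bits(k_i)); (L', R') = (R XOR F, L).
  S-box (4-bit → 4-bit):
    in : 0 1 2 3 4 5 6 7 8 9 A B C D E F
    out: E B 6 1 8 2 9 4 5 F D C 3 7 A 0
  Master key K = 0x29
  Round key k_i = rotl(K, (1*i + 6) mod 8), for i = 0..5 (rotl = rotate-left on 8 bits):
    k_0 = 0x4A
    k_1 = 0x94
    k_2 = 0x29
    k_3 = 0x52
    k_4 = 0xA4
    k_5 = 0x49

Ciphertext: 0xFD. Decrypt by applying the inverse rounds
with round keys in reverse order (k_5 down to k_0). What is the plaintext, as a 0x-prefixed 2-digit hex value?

0xBC

s_0 = ciphertext = 0xFD
s_1 = InvRound(s_0, k_5) = 0x4F
s_2 = InvRound(s_1, k_4) = 0x14
s_3 = InvRound(s_2, k_3) = 0x51
s_4 = InvRound(s_3, k_2) = 0x25
s_5 = InvRound(s_4, k_1) = 0xC2
s_6 = InvRound(s_5, k_0) = 0xBC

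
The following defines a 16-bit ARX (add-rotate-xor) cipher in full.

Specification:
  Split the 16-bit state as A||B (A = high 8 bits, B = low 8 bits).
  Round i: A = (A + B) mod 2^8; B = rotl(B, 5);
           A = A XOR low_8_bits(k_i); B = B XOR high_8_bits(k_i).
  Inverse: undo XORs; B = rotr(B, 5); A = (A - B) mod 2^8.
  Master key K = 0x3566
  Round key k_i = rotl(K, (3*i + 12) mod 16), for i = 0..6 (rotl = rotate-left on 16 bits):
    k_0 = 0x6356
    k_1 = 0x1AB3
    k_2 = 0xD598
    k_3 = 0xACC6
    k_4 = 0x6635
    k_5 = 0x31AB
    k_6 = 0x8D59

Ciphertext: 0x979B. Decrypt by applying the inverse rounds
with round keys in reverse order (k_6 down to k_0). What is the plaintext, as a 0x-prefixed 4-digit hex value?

0x33C9

s_0 = ciphertext = 0x979B
s_1 = InvRound(s_0, k_6) = 0x1EB0
s_2 = InvRound(s_1, k_5) = 0xA90C
s_3 = InvRound(s_2, k_4) = 0x4953
s_4 = InvRound(s_3, k_3) = 0x90FF
s_5 = InvRound(s_4, k_2) = 0xB751
s_6 = InvRound(s_5, k_1) = 0xAA5A
s_7 = InvRound(s_6, k_0) = 0x33C9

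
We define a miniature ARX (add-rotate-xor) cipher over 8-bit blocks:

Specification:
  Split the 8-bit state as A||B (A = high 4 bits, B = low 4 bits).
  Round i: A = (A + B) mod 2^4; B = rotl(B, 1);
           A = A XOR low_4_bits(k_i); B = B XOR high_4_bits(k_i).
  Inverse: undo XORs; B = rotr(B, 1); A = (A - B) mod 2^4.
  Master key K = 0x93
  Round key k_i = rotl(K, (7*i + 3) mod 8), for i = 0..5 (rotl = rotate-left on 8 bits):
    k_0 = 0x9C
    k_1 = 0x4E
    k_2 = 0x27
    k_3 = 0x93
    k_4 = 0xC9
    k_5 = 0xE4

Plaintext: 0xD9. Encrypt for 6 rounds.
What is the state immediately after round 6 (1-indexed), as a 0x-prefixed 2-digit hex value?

0x41

s_0 = plaintext = 0xD9
s_1 = Round(s_0, k_0) = 0xAA
s_2 = Round(s_1, k_1) = 0xA1
s_3 = Round(s_2, k_2) = 0xC0
s_4 = Round(s_3, k_3) = 0xF9
s_5 = Round(s_4, k_4) = 0x1F
s_6 = Round(s_5, k_5) = 0x41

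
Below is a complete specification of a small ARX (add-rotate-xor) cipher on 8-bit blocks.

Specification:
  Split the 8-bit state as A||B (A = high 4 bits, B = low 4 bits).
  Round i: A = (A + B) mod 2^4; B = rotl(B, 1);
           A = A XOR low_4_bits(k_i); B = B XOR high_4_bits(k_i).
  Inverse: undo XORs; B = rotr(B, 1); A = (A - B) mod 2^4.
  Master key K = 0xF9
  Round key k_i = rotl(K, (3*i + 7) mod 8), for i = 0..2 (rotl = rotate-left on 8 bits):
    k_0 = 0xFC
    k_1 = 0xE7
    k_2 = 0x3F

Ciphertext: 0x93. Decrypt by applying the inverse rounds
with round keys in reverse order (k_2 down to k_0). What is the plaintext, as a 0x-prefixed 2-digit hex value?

0x24

s_0 = ciphertext = 0x93
s_1 = InvRound(s_0, k_2) = 0x60
s_2 = InvRound(s_1, k_1) = 0xA7
s_3 = InvRound(s_2, k_0) = 0x24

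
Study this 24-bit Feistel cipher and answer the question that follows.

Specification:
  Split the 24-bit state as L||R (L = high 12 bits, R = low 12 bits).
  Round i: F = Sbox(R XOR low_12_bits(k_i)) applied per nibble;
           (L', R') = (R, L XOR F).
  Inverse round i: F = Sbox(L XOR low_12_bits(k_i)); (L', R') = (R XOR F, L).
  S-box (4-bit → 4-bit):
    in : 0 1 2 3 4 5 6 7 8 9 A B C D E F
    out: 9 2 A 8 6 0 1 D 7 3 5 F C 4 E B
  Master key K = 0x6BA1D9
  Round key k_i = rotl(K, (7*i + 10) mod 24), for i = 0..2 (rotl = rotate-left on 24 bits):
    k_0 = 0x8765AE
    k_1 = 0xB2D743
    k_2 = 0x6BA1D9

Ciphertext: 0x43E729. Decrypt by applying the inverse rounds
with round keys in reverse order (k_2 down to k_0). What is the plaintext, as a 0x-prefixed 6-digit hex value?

s_0 = ciphertext = 0x43E729
s_1 = InvRound(s_0, k_2) = 0x7C443E
s_2 = InvRound(s_1, k_1) = 0xD437C4
s_3 = InvRound(s_2, k_0) = 0x020D43

0x020D43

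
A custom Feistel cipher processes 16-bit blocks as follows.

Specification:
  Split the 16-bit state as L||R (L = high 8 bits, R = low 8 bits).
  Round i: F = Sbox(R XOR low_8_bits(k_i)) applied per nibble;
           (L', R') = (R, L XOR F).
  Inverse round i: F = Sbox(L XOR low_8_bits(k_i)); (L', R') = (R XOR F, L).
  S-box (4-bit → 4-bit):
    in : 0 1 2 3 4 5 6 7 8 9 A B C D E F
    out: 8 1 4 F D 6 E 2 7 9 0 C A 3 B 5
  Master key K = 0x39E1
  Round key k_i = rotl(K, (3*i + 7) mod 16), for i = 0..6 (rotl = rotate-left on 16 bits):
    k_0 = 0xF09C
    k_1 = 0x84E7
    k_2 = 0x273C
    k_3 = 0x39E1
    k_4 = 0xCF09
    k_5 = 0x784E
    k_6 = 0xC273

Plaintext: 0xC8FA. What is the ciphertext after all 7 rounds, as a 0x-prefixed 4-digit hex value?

s_0 = plaintext = 0xC8FA
s_1 = Round(s_0, k_0) = 0xFA26
s_2 = Round(s_1, k_1) = 0x265B
s_3 = Round(s_2, k_2) = 0x5BC4
s_4 = Round(s_3, k_3) = 0xC41D
s_5 = Round(s_4, k_4) = 0x1DD9
s_6 = Round(s_5, k_5) = 0xD98F
s_7 = Round(s_6, k_6) = 0x8F83

0x8F83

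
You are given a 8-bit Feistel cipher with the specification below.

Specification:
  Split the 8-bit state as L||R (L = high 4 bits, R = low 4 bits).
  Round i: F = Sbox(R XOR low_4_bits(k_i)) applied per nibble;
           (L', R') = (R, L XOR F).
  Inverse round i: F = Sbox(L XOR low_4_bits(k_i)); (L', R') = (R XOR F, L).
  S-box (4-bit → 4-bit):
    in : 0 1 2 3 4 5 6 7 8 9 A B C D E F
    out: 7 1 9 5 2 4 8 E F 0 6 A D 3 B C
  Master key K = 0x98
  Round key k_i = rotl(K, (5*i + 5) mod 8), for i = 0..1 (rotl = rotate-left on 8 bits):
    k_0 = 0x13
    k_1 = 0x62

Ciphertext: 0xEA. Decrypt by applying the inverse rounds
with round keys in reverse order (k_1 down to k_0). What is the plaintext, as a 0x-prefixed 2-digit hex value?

0xC7

s_0 = ciphertext = 0xEA
s_1 = InvRound(s_0, k_1) = 0x7E
s_2 = InvRound(s_1, k_0) = 0xC7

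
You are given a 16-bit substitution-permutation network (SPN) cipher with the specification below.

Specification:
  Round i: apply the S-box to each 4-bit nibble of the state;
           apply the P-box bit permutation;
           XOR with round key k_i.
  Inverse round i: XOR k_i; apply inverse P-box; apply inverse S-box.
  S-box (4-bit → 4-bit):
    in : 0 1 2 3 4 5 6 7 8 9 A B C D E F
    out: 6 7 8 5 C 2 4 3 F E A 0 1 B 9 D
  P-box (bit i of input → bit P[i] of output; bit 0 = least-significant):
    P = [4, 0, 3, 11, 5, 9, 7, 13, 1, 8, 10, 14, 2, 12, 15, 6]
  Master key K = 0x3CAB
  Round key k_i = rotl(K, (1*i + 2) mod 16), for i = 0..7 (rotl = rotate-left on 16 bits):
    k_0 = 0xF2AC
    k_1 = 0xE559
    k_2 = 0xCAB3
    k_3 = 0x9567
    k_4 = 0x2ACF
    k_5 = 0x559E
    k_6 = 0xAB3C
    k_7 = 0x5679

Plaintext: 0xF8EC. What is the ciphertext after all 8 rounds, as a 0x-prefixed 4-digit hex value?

s_0 = plaintext = 0xF8EC
s_1 = Round(s_0, k_0) = 0x17DA
s_2 = Round(s_1, k_1) = 0x5E7E
s_3 = Round(s_2, k_2) = 0x9081
s_4 = Round(s_3, k_3) = 0x229E
s_5 = Round(s_4, k_4) = 0x401F
s_6 = Round(s_5, k_5) = 0xDA66
s_7 = Round(s_6, k_6) = 0xFAF0
s_8 = Round(s_7, k_7) = 0xB794

0xB794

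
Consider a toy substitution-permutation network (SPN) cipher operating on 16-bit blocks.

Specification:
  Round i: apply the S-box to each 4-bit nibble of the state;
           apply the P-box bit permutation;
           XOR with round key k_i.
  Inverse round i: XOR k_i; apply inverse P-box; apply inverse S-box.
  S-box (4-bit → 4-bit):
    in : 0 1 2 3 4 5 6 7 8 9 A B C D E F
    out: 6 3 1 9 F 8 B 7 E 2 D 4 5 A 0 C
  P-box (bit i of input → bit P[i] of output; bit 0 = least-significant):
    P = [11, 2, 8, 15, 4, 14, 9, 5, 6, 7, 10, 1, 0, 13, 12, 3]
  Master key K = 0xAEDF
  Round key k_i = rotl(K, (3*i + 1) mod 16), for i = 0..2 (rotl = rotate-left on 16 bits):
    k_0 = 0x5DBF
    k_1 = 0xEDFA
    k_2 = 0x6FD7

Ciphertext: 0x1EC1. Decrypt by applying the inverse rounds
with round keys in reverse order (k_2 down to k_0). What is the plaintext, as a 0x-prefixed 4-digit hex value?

s_0 = ciphertext = 0x1EC1
s_1 = InvRound(s_0, k_2) = 0x0510
s_2 = InvRound(s_1, k_1) = 0xD6D3
s_3 = InvRound(s_2, k_0) = 0x52F4

0x52F4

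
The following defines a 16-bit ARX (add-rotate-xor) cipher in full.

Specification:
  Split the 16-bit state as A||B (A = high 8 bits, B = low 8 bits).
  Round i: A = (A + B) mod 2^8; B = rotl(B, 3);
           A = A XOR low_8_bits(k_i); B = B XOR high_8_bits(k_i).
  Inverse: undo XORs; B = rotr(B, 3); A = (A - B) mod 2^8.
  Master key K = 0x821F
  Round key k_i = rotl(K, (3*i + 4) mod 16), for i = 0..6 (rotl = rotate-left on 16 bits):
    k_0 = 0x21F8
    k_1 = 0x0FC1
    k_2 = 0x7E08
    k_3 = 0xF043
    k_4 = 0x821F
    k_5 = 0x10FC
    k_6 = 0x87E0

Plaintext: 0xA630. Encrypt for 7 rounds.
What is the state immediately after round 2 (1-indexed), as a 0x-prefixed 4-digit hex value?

s_0 = plaintext = 0xA630
s_1 = Round(s_0, k_0) = 0x2EA0
s_2 = Round(s_1, k_1) = 0x0F0A
s_3 = Round(s_2, k_2) = 0x112E
s_4 = Round(s_3, k_3) = 0x7C81
s_5 = Round(s_4, k_4) = 0xE28E
s_6 = Round(s_5, k_5) = 0x8C64
s_7 = Round(s_6, k_6) = 0x10A4

0x0F0A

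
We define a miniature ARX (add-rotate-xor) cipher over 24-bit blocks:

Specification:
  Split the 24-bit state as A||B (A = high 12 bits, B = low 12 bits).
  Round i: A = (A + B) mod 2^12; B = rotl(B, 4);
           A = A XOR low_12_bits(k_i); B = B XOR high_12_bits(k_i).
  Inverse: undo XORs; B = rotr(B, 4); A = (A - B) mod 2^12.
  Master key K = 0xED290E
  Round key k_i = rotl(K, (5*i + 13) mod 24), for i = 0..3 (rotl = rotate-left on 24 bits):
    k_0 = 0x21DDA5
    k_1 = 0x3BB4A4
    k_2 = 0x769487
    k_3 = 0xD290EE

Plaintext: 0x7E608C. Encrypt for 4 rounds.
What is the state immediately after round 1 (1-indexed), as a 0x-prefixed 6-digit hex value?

0x5D7ADD

s_0 = plaintext = 0x7E608C
s_1 = Round(s_0, k_0) = 0x5D7ADD
s_2 = Round(s_1, k_1) = 0x410E61
s_3 = Round(s_2, k_2) = 0x6F6177
s_4 = Round(s_3, k_3) = 0x883A58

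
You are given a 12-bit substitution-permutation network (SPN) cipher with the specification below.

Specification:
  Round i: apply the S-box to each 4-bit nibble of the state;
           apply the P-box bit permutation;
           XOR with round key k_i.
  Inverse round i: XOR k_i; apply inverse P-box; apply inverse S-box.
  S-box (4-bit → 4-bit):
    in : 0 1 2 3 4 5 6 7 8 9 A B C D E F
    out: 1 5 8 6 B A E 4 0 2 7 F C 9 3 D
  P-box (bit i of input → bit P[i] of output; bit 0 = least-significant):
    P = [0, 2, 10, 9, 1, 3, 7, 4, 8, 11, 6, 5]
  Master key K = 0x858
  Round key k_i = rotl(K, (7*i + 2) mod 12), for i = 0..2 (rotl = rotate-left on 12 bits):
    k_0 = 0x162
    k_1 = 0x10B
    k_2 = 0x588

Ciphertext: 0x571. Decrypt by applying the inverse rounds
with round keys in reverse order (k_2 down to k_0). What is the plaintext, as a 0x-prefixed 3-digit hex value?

s_0 = ciphertext = 0x571
s_1 = InvRound(s_0, k_2) = 0xC60
s_2 = InvRound(s_1, k_1) = 0xBE1
s_3 = InvRound(s_2, k_0) = 0x91D

0x91D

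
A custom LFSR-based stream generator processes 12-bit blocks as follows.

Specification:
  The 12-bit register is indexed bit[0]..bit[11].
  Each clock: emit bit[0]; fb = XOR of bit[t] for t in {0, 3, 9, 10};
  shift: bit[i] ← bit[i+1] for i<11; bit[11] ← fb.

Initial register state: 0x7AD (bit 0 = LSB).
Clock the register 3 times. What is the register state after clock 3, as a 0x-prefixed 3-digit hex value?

0x4F5

reg_0 = 0x7AD
clock 1: out=1, reg = 0x3D6
clock 2: out=0, reg = 0x9EB
clock 3: out=1, reg = 0x4F5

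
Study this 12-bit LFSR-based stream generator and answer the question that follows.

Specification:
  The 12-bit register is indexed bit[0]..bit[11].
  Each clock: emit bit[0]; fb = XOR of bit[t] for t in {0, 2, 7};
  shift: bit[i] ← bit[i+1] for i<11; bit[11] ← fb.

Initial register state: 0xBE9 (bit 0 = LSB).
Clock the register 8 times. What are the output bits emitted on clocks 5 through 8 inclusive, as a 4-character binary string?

reg_0 = 0xBE9
clock 1: out=1, reg = 0x5F4
clock 2: out=0, reg = 0x2FA
clock 3: out=0, reg = 0x97D
clock 4: out=1, reg = 0x4BE
clock 5: out=0, reg = 0x25F
clock 6: out=1, reg = 0x12F
clock 7: out=1, reg = 0x097
clock 8: out=1, reg = 0x84B

0111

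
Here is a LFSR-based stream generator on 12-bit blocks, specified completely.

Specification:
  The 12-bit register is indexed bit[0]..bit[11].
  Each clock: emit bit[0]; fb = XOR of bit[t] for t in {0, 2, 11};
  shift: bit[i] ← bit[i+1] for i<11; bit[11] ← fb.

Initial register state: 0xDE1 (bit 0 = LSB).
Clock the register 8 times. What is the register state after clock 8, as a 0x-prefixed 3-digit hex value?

0x88D

reg_0 = 0xDE1
clock 1: out=1, reg = 0x6F0
clock 2: out=0, reg = 0x378
clock 3: out=0, reg = 0x1BC
clock 4: out=0, reg = 0x8DE
clock 5: out=0, reg = 0x46F
clock 6: out=1, reg = 0x237
clock 7: out=1, reg = 0x11B
clock 8: out=1, reg = 0x88D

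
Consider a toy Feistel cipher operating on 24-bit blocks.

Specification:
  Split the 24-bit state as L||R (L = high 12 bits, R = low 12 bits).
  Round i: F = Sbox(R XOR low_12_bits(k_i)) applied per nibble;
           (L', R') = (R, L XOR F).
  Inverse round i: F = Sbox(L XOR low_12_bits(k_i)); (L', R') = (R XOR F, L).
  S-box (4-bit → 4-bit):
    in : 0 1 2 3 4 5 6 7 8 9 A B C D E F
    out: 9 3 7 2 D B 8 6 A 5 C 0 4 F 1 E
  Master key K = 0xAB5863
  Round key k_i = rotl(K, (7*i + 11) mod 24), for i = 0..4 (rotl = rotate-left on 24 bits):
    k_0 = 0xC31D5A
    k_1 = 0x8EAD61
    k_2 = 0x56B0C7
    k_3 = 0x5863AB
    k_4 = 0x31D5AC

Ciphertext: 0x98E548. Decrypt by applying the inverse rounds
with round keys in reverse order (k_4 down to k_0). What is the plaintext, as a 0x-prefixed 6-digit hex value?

0x492151

s_0 = ciphertext = 0x98E548
s_1 = InvRound(s_0, k_4) = 0x13F98E
s_2 = InvRound(s_1, k_3) = 0xED313F
s_3 = InvRound(s_2, k_2) = 0x002ED3
s_4 = InvRound(s_3, k_1) = 0x151002
s_5 = InvRound(s_4, k_0) = 0x492151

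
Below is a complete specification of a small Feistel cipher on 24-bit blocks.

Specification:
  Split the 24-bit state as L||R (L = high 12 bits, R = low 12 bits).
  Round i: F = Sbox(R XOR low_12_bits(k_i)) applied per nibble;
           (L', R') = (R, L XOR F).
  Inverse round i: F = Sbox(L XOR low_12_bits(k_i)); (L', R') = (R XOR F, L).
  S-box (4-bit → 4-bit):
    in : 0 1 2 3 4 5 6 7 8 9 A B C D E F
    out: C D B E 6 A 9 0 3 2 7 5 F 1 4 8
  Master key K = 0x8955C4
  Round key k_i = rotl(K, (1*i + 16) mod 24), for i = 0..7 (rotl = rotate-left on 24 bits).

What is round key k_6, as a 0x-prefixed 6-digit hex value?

0x225571

K = 0x8955C4
k_0 = rotl(K, (1*0+16) mod 24) = rotl(K, 16) = 0xC48955
k_1 = rotl(K, (1*1+16) mod 24) = rotl(K, 17) = 0x8912AB
k_2 = rotl(K, (1*2+16) mod 24) = rotl(K, 18) = 0x122557
k_3 = rotl(K, (1*3+16) mod 24) = rotl(K, 19) = 0x244AAE
k_4 = rotl(K, (1*4+16) mod 24) = rotl(K, 20) = 0x48955C
k_5 = rotl(K, (1*5+16) mod 24) = rotl(K, 21) = 0x912AB8
k_6 = rotl(K, (1*6+16) mod 24) = rotl(K, 22) = 0x225571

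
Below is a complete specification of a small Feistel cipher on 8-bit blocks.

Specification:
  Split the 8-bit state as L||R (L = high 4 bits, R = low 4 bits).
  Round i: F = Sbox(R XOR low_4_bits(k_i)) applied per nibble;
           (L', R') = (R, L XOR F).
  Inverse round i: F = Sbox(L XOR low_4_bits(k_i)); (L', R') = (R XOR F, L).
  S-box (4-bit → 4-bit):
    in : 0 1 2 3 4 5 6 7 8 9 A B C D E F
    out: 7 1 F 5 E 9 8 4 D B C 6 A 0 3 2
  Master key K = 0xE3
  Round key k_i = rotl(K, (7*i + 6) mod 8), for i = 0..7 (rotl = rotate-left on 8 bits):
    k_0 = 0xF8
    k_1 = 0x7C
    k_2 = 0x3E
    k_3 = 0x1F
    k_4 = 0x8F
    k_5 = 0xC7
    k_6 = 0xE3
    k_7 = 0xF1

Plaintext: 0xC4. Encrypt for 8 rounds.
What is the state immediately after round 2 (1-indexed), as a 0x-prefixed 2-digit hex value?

s_0 = plaintext = 0xC4
s_1 = Round(s_0, k_0) = 0x46
s_2 = Round(s_1, k_1) = 0x68
s_3 = Round(s_2, k_2) = 0x8E
s_4 = Round(s_3, k_3) = 0xE9
s_5 = Round(s_4, k_4) = 0x96
s_6 = Round(s_5, k_5) = 0x68
s_7 = Round(s_6, k_6) = 0x80
s_8 = Round(s_7, k_7) = 0x09

0x68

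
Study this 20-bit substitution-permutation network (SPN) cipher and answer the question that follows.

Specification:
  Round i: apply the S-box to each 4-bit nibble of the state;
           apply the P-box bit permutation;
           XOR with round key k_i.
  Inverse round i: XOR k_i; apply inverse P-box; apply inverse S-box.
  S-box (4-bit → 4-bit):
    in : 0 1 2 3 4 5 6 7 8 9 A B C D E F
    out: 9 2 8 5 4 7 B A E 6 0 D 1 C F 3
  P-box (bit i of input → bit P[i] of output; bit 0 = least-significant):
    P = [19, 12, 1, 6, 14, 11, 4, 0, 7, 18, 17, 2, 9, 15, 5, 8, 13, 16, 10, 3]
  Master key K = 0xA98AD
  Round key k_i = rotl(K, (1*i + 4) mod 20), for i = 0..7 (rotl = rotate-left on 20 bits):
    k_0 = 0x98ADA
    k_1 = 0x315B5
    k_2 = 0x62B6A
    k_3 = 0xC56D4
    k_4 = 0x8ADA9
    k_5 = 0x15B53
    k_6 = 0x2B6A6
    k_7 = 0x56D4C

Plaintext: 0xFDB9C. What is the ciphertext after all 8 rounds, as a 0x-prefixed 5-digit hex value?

s_0 = plaintext = 0xFDB9C
s_1 = Round(s_0, k_0) = 0x2A36E
s_2 = Round(s_1, k_1) = 0x94D7E
s_3 = Round(s_2, k_2) = 0xD370D
s_4 = Round(s_3, k_3) = 0x810BB
s_5 = Round(s_4, k_4) = 0x16976
s_6 = Round(s_5, k_5) = 0xEC012
s_7 = Round(s_6, k_6) = 0x3986A
s_8 = Round(s_7, k_7) = 0x38169

0x38169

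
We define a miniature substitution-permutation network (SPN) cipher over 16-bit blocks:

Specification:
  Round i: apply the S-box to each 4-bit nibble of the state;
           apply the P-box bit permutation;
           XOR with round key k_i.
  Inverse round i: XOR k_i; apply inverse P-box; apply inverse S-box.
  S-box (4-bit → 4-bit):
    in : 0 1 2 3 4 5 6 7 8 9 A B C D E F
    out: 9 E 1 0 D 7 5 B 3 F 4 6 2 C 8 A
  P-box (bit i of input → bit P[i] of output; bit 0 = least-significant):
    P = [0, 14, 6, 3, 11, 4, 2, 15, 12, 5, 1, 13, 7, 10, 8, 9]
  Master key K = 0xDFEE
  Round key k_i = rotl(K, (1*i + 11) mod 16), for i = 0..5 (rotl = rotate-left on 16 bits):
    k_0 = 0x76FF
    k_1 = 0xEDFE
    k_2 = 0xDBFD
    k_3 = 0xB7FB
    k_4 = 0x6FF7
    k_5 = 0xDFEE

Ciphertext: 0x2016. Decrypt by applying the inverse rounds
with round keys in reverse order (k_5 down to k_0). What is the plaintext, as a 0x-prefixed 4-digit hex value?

s_0 = ciphertext = 0x2016
s_1 = InvRound(s_0, k_5) = 0x9771
s_2 = InvRound(s_1, k_4) = 0x244C
s_3 = InvRound(s_2, k_3) = 0x4512
s_4 = InvRound(s_3, k_2) = 0x7544
s_5 = InvRound(s_4, k_1) = 0x257E
s_6 = InvRound(s_5, k_0) = 0x4238

0x4238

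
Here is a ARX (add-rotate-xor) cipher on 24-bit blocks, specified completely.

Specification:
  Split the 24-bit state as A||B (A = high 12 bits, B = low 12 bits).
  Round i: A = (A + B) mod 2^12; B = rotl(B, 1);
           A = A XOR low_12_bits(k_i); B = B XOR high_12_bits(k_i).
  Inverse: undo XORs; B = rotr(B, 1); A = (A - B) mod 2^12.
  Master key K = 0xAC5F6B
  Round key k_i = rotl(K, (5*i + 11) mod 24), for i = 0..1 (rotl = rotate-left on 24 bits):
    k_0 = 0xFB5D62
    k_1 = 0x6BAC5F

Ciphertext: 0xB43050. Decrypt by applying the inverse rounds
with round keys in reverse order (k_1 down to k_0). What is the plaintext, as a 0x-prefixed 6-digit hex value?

s_0 = ciphertext = 0xB43050
s_1 = InvRound(s_0, k_1) = 0x3A7375
s_2 = InvRound(s_1, k_0) = 0x865660

0x865660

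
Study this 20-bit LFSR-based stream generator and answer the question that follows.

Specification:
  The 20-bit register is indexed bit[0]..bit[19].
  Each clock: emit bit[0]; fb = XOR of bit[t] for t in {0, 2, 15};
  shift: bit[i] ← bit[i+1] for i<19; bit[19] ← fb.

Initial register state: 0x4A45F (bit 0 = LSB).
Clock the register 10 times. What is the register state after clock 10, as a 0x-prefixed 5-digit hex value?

reg_0 = 0x4A45F
clock 1: out=1, reg = 0xA522F
clock 2: out=1, reg = 0x52917
clock 3: out=1, reg = 0x2948B
clock 4: out=1, reg = 0x14A45
clock 5: out=1, reg = 0x0A522
clock 6: out=0, reg = 0x85291
clock 7: out=1, reg = 0xC2948
clock 8: out=0, reg = 0x614A4
clock 9: out=0, reg = 0xB0A52
clock 10: out=0, reg = 0x58529

0x58529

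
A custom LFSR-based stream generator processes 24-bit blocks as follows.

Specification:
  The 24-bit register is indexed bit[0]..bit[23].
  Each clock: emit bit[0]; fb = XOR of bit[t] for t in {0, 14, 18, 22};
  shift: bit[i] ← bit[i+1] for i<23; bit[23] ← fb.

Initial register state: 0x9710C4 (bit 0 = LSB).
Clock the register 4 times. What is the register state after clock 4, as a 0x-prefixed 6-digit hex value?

reg_0 = 0x9710C4
clock 1: out=0, reg = 0xCB8862
clock 2: out=0, reg = 0xE5C431
clock 3: out=1, reg = 0x72E218
clock 4: out=0, reg = 0x39710C

0x39710C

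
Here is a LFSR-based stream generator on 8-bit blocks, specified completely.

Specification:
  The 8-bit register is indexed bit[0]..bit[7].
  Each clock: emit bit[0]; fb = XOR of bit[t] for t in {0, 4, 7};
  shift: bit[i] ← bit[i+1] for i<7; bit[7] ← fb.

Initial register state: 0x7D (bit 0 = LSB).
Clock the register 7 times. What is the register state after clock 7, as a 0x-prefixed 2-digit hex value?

reg_0 = 0x7D
clock 1: out=1, reg = 0x3E
clock 2: out=0, reg = 0x9F
clock 3: out=1, reg = 0xCF
clock 4: out=1, reg = 0x67
clock 5: out=1, reg = 0xB3
clock 6: out=1, reg = 0xD9
clock 7: out=1, reg = 0xEC

0xEC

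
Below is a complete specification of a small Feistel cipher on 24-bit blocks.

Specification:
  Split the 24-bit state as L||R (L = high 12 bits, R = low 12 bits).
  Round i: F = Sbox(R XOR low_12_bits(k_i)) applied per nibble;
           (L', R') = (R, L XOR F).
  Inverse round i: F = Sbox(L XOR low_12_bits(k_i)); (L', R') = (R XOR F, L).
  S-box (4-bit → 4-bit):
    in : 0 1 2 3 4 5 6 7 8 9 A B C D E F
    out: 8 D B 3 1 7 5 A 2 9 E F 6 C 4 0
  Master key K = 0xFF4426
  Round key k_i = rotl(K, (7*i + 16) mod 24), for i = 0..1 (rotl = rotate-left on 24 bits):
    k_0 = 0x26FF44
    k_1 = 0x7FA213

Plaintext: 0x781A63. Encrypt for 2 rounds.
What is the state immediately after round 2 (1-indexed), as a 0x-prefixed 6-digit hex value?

0x03B1D1

s_0 = plaintext = 0x781A63
s_1 = Round(s_0, k_0) = 0xA6303B
s_2 = Round(s_1, k_1) = 0x03B1D1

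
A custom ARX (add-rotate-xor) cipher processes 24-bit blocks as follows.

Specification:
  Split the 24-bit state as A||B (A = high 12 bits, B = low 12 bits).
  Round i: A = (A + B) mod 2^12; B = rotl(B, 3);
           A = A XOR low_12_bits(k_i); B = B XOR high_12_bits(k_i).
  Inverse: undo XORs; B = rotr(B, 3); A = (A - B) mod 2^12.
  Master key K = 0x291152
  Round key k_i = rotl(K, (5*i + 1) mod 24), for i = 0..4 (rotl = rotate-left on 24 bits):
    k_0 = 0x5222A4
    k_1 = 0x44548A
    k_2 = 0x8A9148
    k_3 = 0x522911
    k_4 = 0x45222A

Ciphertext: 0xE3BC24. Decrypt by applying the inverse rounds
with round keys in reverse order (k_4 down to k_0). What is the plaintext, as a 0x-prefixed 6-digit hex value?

0x513895

s_0 = ciphertext = 0xE3BC24
s_1 = InvRound(s_0, k_4) = 0xF03D0E
s_2 = InvRound(s_1, k_3) = 0xD0D905
s_3 = InvRound(s_2, k_2) = 0x410835
s_4 = InvRound(s_3, k_1) = 0xF0C18E
s_5 = InvRound(s_4, k_0) = 0x513895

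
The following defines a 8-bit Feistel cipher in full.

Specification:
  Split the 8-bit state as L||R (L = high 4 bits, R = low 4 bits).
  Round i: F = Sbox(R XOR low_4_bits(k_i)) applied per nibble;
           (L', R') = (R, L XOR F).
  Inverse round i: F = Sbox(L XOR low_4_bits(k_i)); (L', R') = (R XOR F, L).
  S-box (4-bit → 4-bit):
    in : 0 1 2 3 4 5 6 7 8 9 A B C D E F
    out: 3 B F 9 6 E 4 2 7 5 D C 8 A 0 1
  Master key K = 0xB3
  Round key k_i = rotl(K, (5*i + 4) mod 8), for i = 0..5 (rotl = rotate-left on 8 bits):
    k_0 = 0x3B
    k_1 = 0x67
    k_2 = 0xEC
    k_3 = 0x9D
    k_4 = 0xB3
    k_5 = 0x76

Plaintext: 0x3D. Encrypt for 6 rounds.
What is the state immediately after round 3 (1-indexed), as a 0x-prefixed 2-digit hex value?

0xE8

s_0 = plaintext = 0x3D
s_1 = Round(s_0, k_0) = 0xD7
s_2 = Round(s_1, k_1) = 0x7E
s_3 = Round(s_2, k_2) = 0xE8
s_4 = Round(s_3, k_3) = 0x80
s_5 = Round(s_4, k_4) = 0x01
s_6 = Round(s_5, k_5) = 0x12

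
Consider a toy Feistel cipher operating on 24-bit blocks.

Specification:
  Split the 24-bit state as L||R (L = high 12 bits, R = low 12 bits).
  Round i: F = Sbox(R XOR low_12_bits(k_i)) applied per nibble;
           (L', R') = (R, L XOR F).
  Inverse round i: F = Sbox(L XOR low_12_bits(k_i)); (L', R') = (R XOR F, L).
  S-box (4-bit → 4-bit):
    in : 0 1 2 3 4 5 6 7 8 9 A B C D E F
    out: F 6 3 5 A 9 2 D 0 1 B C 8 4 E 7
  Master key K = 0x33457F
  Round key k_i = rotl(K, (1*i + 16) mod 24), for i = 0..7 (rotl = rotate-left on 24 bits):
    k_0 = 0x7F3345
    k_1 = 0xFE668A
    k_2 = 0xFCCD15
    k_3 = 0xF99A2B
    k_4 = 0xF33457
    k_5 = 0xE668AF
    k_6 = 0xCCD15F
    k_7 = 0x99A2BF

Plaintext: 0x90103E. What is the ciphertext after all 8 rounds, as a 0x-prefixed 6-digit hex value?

0xA31609

s_0 = plaintext = 0x90103E
s_1 = Round(s_0, k_0) = 0x03ECDD
s_2 = Round(s_1, k_1) = 0xCDDBA3
s_3 = Round(s_2, k_2) = 0xBA3E1F
s_4 = Round(s_3, k_3) = 0xE1F1F9
s_5 = Round(s_4, k_4) = 0x1F97A1
s_6 = Round(s_5, k_5) = 0x7A1607
s_7 = Round(s_6, k_6) = 0x607A31
s_8 = Round(s_7, k_7) = 0xA31609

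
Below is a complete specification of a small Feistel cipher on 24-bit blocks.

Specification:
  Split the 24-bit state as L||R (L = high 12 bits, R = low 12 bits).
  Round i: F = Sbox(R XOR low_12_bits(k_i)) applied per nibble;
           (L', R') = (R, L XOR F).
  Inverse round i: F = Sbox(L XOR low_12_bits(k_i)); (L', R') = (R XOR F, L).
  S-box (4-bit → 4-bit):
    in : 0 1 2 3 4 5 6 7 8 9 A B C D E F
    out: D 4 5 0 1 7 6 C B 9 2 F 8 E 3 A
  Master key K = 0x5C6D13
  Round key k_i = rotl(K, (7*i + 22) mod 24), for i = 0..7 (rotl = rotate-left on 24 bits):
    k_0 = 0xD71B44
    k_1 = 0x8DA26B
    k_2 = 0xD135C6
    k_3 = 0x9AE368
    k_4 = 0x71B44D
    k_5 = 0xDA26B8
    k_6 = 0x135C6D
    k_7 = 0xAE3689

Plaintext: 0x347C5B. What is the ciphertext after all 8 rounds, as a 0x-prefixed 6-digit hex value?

s_0 = plaintext = 0x347C5B
s_1 = Round(s_0, k_0) = 0xC5BF0D
s_2 = Round(s_1, k_1) = 0xF0D23D
s_3 = Round(s_2, k_2) = 0x23D3A2
s_4 = Round(s_3, k_3) = 0x3A2FBF
s_5 = Round(s_4, k_4) = 0xFBFC07
s_6 = Round(s_5, k_5) = 0xC07D45
s_7 = Round(s_6, k_6) = 0xD4585C
s_8 = Round(s_7, k_7) = 0x85CEA2

0x85CEA2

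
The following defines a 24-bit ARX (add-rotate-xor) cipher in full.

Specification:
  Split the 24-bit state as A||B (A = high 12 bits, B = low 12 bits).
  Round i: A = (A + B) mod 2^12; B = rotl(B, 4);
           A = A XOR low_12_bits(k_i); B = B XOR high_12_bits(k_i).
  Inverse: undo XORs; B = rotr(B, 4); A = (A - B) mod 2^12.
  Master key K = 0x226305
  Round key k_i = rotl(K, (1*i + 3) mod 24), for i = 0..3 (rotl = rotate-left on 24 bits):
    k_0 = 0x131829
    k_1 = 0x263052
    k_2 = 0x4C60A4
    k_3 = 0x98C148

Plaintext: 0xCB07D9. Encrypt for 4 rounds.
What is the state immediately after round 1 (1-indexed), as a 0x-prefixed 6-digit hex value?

0xCA0CA6

s_0 = plaintext = 0xCB07D9
s_1 = Round(s_0, k_0) = 0xCA0CA6
s_2 = Round(s_1, k_1) = 0x91480F
s_3 = Round(s_2, k_2) = 0x18743E
s_4 = Round(s_3, k_3) = 0x48DA68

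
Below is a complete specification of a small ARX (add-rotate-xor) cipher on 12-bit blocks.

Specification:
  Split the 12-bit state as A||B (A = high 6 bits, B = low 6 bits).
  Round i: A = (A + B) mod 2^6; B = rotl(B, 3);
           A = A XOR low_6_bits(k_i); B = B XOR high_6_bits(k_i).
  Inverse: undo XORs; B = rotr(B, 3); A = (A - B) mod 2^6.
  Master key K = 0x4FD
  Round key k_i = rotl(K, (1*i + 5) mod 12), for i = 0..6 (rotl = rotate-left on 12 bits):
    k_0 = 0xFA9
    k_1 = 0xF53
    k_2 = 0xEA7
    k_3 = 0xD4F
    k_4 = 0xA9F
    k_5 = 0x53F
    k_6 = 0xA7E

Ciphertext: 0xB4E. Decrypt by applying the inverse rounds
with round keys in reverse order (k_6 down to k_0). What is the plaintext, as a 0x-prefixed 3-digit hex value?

s_0 = ciphertext = 0xB4E
s_1 = InvRound(s_0, k_6) = 0x5FC
s_2 = InvRound(s_1, k_5) = 0x8C5
s_3 = InvRound(s_2, k_4) = 0xFFD
s_4 = InvRound(s_3, k_3) = 0xBC1
s_5 = InvRound(s_4, k_2) = 0xA5F
s_6 = InvRound(s_5, k_1) = 0x994
s_7 = InvRound(s_6, k_0) = 0xE95

0xE95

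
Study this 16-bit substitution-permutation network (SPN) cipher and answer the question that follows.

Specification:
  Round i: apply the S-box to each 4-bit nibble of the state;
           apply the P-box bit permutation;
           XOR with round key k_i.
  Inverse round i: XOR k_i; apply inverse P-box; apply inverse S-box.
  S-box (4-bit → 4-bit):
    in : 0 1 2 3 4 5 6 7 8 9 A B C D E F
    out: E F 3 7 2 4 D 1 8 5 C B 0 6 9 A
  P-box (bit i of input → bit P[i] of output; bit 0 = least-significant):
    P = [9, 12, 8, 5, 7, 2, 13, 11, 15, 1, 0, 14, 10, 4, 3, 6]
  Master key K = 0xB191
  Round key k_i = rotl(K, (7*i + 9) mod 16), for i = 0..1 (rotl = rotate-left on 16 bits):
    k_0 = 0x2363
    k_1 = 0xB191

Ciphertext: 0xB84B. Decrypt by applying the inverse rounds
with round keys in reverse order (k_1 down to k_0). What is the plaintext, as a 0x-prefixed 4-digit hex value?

0x7439

s_0 = ciphertext = 0xB84B
s_1 = InvRound(s_0, k_1) = 0x04E5
s_2 = InvRound(s_1, k_0) = 0x7439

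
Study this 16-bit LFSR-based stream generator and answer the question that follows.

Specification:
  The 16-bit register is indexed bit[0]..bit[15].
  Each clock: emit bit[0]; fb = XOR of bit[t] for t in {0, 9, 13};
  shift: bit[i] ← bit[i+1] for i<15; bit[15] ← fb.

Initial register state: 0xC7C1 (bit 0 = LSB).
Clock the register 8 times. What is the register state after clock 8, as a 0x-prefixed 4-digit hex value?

0x84C7

reg_0 = 0xC7C1
clock 1: out=1, reg = 0x63E0
clock 2: out=0, reg = 0x31F0
clock 3: out=0, reg = 0x98F8
clock 4: out=0, reg = 0x4C7C
clock 5: out=0, reg = 0x263E
clock 6: out=0, reg = 0x131F
clock 7: out=1, reg = 0x098F
clock 8: out=1, reg = 0x84C7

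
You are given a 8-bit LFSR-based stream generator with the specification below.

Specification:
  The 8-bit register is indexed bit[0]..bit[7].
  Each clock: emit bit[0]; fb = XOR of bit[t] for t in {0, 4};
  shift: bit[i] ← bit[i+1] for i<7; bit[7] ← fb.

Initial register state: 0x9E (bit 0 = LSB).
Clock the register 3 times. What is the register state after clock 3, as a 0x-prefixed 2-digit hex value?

0xF3

reg_0 = 0x9E
clock 1: out=0, reg = 0xCF
clock 2: out=1, reg = 0xE7
clock 3: out=1, reg = 0xF3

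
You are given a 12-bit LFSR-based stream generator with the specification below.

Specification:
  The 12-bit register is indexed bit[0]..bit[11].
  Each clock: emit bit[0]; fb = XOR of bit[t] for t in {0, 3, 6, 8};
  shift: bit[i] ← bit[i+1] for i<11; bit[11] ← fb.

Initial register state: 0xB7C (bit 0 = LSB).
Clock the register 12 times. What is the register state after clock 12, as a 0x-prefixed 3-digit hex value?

reg_0 = 0xB7C
clock 1: out=0, reg = 0xDBE
clock 2: out=0, reg = 0x6DF
clock 3: out=1, reg = 0xB6F
clock 4: out=1, reg = 0x5B7
clock 5: out=1, reg = 0x2DB
clock 6: out=1, reg = 0x96D
clock 7: out=1, reg = 0x4B6
clock 8: out=0, reg = 0x25B
clock 9: out=1, reg = 0x92D
clock 10: out=1, reg = 0xC96
clock 11: out=0, reg = 0x64B
clock 12: out=1, reg = 0xB25

0xB25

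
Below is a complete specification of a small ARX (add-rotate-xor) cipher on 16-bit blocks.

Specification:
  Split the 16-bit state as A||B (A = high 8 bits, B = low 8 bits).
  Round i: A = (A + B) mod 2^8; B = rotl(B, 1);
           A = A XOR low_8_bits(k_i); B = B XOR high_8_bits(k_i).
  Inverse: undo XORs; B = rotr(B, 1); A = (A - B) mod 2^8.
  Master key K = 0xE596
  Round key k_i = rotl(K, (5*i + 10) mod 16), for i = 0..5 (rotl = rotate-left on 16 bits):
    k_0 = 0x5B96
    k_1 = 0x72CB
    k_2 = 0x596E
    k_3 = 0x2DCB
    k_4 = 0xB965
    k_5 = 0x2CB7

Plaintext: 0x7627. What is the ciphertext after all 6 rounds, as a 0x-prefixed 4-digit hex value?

s_0 = plaintext = 0x7627
s_1 = Round(s_0, k_0) = 0x0B15
s_2 = Round(s_1, k_1) = 0xEB58
s_3 = Round(s_2, k_2) = 0x2DE9
s_4 = Round(s_3, k_3) = 0xDDFE
s_5 = Round(s_4, k_4) = 0xBE44
s_6 = Round(s_5, k_5) = 0xB5A4

0xB5A4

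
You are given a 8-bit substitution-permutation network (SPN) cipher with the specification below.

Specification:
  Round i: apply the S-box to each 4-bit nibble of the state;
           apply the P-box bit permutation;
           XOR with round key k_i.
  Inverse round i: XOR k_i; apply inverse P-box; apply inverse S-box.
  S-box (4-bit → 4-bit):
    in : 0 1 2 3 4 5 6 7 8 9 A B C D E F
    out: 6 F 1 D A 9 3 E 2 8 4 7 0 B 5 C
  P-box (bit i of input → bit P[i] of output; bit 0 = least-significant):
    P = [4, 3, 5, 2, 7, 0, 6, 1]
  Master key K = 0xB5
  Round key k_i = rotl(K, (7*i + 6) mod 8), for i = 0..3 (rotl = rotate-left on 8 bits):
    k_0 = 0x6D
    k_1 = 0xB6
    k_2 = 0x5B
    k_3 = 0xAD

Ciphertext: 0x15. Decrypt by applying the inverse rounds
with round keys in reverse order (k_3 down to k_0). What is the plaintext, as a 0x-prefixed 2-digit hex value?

0xD0

s_0 = ciphertext = 0x15
s_1 = InvRound(s_0, k_3) = 0x2B
s_2 = InvRound(s_1, k_2) = 0xAE
s_3 = InvRound(s_2, k_1) = 0xC6
s_4 = InvRound(s_3, k_0) = 0xD0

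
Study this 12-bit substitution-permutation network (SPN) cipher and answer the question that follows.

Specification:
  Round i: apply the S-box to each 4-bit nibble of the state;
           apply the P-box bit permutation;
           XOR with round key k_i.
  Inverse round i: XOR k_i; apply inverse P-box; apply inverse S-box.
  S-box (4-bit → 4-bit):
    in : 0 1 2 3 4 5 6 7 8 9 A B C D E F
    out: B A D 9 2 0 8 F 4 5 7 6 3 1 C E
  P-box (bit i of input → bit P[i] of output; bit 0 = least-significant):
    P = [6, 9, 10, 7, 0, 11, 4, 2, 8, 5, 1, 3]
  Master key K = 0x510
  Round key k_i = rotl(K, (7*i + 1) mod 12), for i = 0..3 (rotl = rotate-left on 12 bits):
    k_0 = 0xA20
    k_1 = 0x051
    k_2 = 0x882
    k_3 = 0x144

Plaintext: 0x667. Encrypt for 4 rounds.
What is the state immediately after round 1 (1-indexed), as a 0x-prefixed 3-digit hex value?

s_0 = plaintext = 0x667
s_1 = Round(s_0, k_0) = 0xCEC
s_2 = Round(s_1, k_1) = 0x325
s_3 = Round(s_2, k_2) = 0x99F
s_4 = Round(s_3, k_3) = 0x6D7

0xCEC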